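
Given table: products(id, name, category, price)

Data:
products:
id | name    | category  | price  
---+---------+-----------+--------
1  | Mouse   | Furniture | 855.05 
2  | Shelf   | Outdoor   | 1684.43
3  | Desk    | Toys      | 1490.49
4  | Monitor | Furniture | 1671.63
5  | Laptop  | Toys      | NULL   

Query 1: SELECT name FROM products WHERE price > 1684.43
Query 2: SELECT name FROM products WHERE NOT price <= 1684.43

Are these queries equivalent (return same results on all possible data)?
Yes, equivalent

Both queries return: []

Reason: Both filter price > 1684.43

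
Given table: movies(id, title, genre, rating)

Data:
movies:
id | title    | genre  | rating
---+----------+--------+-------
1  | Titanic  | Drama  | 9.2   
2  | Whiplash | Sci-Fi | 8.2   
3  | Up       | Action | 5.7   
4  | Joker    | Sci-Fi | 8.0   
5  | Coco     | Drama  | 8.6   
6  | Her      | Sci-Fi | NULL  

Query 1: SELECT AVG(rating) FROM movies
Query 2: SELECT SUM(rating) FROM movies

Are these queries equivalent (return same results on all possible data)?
No, not equivalent

Query 1 returns: [(7.9399999999999995,)]
Query 2 returns: [(39.699999999999996,)]

Reason: AVG vs SUM give different aggregate values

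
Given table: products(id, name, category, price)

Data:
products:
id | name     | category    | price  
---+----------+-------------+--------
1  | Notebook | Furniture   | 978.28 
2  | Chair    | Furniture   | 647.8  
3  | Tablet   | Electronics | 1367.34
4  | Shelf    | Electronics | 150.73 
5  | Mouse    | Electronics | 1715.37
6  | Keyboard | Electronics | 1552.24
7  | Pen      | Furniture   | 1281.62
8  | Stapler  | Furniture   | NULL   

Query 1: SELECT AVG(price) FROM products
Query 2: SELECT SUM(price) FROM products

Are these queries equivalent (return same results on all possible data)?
No, not equivalent

Query 1 returns: [(1099.0542857142857,)]
Query 2 returns: [(7693.379999999999,)]

Reason: AVG vs SUM give different aggregate values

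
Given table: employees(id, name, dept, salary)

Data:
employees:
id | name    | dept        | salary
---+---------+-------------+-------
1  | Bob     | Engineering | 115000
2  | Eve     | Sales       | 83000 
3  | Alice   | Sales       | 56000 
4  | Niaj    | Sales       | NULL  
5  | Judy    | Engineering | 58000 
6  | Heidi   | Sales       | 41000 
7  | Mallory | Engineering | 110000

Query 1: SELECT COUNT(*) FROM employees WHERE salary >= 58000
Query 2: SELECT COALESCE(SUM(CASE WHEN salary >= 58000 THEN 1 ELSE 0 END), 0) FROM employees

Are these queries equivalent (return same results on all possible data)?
Yes, equivalent

Both queries return: [(4,)]

Reason: COUNT with WHERE vs conditional SUM (COALESCE handles empty-table NULL)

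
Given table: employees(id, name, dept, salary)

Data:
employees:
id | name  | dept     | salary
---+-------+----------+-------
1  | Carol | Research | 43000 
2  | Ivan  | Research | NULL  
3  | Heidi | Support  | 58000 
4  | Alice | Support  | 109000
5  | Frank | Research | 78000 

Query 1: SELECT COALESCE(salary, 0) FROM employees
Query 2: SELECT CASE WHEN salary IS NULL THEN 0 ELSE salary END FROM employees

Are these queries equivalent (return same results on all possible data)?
Yes, equivalent

Both queries return: [(0,), (43000,), (58000,), (78000,), (109000,)]

Reason: COALESCE vs CASE for NULL handling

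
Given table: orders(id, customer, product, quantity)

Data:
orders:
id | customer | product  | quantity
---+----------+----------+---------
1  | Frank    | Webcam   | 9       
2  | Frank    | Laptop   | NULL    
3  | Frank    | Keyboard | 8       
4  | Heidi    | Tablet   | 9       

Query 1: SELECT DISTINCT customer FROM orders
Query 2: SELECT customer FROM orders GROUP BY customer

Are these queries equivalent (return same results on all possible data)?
Yes, equivalent

Both queries return: [('Frank',), ('Heidi',)]

Reason: Both get unique customers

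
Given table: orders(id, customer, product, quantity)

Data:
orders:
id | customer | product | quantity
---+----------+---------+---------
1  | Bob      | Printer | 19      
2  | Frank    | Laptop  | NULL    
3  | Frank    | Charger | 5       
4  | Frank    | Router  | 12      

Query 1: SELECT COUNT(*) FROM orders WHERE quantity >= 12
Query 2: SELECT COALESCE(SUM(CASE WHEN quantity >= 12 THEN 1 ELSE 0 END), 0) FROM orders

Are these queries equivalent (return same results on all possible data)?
Yes, equivalent

Both queries return: [(2,)]

Reason: COUNT with WHERE vs conditional SUM (COALESCE handles empty-table NULL)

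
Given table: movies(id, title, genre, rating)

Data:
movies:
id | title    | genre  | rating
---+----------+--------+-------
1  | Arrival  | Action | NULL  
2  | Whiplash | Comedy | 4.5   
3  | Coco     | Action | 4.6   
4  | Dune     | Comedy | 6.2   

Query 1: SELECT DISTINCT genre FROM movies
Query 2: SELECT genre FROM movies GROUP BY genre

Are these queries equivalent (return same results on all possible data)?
Yes, equivalent

Both queries return: [('Action',), ('Comedy',)]

Reason: Both get unique genres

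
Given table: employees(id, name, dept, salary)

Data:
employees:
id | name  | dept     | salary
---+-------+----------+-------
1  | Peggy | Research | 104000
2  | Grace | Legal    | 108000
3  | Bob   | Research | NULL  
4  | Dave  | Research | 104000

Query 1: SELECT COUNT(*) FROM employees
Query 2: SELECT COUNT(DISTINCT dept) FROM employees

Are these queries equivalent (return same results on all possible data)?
No, not equivalent

Query 1 returns: [(4,)]
Query 2 returns: [(2,)]

Reason: COUNT(*) counts rows, COUNT(DISTINCT dept) counts unique depts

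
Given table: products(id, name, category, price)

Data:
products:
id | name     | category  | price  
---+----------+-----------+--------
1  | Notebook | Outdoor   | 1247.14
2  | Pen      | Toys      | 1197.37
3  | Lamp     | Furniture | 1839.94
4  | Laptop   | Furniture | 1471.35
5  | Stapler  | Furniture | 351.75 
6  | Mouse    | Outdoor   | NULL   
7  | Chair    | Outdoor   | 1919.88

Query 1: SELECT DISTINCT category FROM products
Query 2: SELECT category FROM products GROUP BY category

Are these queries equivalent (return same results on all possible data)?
Yes, equivalent

Both queries return: [('Furniture',), ('Outdoor',), ('Toys',)]

Reason: Both get unique categorys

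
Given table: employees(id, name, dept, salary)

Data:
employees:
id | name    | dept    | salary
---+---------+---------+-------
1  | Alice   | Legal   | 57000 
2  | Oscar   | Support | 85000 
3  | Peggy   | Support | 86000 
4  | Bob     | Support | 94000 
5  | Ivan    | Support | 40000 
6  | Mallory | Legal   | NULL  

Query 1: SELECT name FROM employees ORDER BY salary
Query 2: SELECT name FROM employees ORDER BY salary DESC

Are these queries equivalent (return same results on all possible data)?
No, not equivalent

Query 1 returns: [('Mallory',), ('Ivan',), ('Alice',), ('Oscar',), ('Peggy',), ('Bob',)]
Query 2 returns: [('Bob',), ('Peggy',), ('Oscar',), ('Alice',), ('Ivan',), ('Mallory',)]

Reason: ASC vs DESC gives opposite ordering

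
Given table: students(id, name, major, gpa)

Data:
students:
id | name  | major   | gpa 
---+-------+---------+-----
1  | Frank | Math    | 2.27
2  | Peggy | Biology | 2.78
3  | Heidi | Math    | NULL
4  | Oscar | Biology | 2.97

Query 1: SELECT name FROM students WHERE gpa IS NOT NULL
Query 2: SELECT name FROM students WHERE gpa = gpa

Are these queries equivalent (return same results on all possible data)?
Yes, equivalent

Both queries return: [('Frank',), ('Oscar',), ('Peggy',)]

Reason: IS NOT NULL vs self-equality (both exclude NULLs)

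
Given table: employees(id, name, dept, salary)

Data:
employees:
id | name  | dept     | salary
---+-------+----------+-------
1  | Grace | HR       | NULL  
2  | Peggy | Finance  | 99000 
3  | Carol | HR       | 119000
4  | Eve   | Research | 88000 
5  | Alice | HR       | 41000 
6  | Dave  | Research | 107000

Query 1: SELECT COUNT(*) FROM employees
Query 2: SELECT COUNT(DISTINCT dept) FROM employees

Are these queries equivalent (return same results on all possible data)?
No, not equivalent

Query 1 returns: [(6,)]
Query 2 returns: [(3,)]

Reason: COUNT(*) counts rows, COUNT(DISTINCT dept) counts unique depts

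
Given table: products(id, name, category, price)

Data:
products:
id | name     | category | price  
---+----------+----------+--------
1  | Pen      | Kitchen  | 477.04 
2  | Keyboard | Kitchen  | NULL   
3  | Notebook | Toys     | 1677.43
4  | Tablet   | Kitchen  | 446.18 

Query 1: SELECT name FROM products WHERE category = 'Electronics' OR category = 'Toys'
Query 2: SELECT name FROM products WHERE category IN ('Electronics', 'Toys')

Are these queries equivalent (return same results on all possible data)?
Yes, equivalent

Both queries return: [('Notebook',)]

Reason: OR vs IN are equivalent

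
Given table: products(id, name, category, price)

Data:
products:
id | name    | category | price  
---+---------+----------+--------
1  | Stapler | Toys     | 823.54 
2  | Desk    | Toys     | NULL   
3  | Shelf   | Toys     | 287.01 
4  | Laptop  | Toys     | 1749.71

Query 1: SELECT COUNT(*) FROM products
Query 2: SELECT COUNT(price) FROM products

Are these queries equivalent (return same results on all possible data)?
No, not equivalent

Query 1 returns: [(4,)]
Query 2 returns: [(3,)]

Reason: COUNT(*) includes NULLs, COUNT(column) excludes them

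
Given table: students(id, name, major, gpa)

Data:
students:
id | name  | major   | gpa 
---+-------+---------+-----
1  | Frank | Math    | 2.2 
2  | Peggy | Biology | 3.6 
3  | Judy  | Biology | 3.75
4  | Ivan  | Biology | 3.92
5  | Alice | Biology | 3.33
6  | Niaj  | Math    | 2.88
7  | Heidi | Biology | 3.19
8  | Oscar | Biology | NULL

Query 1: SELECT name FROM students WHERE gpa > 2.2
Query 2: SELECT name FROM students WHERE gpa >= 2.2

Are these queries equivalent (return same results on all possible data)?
No, not equivalent

Query 1 returns: [('Peggy',), ('Judy',), ('Ivan',), ('Alice',), ('Niaj',), ('Heidi',)]
Query 2 returns: [('Frank',), ('Peggy',), ('Judy',), ('Ivan',), ('Alice',), ('Niaj',), ('Heidi',)]

Reason: > vs >= gives different results when gpa = 2.2 exists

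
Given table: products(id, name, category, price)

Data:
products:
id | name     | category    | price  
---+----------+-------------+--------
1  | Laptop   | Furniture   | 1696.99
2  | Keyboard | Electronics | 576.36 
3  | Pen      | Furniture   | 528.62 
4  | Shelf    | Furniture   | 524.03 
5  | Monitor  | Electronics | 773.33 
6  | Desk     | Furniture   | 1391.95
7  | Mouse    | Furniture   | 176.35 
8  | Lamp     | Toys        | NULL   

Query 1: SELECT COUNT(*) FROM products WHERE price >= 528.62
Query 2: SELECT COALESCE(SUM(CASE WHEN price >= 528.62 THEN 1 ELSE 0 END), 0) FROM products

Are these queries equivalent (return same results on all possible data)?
Yes, equivalent

Both queries return: [(5,)]

Reason: COUNT with WHERE vs conditional SUM (COALESCE handles empty-table NULL)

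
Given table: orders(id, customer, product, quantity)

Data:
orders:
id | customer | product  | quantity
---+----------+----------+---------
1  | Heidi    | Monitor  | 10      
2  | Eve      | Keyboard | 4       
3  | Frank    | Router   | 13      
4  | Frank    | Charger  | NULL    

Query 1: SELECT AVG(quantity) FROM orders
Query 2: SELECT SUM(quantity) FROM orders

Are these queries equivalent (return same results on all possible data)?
No, not equivalent

Query 1 returns: [(9.0,)]
Query 2 returns: [(27,)]

Reason: AVG vs SUM give different aggregate values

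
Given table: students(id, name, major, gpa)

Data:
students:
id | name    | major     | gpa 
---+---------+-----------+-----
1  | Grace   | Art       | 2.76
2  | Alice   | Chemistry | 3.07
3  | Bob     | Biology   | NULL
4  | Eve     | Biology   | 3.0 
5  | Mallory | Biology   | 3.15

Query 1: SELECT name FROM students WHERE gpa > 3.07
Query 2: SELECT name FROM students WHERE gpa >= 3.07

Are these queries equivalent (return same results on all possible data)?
No, not equivalent

Query 1 returns: [('Mallory',)]
Query 2 returns: [('Alice',), ('Mallory',)]

Reason: > vs >= gives different results when gpa = 3.07 exists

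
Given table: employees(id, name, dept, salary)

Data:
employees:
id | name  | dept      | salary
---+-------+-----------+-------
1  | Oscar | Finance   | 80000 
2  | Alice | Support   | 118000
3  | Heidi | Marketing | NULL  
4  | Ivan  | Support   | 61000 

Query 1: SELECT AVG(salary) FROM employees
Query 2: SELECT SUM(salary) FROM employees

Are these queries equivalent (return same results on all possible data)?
No, not equivalent

Query 1 returns: [(86333.33333333333,)]
Query 2 returns: [(259000,)]

Reason: AVG vs SUM give different aggregate values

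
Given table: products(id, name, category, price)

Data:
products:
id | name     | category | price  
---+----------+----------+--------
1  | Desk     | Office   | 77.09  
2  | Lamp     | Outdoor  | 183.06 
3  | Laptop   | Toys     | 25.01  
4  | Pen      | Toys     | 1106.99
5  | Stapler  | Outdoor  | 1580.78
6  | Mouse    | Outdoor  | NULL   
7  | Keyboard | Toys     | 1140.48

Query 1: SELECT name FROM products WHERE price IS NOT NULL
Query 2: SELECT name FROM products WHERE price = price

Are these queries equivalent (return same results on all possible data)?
Yes, equivalent

Both queries return: [('Desk',), ('Keyboard',), ('Lamp',), ('Laptop',), ('Pen',), ('Stapler',)]

Reason: IS NOT NULL vs self-equality (both exclude NULLs)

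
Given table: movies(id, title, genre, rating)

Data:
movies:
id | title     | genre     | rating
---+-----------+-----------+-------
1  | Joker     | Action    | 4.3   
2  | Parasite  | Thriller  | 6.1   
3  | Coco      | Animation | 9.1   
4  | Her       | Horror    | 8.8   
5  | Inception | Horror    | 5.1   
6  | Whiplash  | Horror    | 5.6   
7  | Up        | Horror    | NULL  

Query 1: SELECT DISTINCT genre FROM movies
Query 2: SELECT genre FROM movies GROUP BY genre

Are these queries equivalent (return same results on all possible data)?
Yes, equivalent

Both queries return: [('Action',), ('Animation',), ('Horror',), ('Thriller',)]

Reason: Both get unique genres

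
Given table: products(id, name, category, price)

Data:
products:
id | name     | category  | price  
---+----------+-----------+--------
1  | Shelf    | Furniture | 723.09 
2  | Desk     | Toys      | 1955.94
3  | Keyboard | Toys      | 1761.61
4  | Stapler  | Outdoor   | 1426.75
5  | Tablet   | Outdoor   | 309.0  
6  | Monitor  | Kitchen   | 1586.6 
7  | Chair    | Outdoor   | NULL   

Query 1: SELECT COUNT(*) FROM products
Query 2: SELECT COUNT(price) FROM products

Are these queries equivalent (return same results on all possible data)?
No, not equivalent

Query 1 returns: [(7,)]
Query 2 returns: [(6,)]

Reason: COUNT(*) includes NULLs, COUNT(column) excludes them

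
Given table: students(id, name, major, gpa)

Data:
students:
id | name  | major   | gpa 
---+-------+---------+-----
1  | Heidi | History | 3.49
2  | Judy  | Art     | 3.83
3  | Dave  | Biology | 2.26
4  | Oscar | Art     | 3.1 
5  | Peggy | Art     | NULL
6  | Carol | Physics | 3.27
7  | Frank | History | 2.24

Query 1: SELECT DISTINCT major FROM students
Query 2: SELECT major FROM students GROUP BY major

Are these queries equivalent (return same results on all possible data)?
Yes, equivalent

Both queries return: [('Art',), ('Biology',), ('History',), ('Physics',)]

Reason: Both get unique majors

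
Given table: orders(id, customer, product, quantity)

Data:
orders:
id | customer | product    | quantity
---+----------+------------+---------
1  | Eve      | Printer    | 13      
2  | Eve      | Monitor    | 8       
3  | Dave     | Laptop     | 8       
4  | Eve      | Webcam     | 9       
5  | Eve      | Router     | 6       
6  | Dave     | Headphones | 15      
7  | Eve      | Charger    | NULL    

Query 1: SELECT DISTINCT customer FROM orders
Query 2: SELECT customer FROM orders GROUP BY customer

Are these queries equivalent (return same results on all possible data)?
Yes, equivalent

Both queries return: [('Dave',), ('Eve',)]

Reason: Both get unique customers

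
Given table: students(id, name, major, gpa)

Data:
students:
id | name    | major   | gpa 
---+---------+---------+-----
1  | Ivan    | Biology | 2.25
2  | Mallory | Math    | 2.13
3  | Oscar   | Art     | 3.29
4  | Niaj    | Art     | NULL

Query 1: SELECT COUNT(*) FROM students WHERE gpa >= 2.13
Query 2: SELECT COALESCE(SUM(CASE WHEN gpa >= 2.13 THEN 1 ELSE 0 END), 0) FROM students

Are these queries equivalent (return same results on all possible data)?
Yes, equivalent

Both queries return: [(3,)]

Reason: COUNT with WHERE vs conditional SUM (COALESCE handles empty-table NULL)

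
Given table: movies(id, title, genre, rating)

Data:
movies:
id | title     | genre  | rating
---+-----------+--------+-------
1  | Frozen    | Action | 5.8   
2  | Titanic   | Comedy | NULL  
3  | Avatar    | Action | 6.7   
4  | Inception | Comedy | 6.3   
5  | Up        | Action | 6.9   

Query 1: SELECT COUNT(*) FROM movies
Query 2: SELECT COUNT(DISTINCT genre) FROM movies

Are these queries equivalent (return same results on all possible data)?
No, not equivalent

Query 1 returns: [(5,)]
Query 2 returns: [(2,)]

Reason: COUNT(*) counts rows, COUNT(DISTINCT genre) counts unique genres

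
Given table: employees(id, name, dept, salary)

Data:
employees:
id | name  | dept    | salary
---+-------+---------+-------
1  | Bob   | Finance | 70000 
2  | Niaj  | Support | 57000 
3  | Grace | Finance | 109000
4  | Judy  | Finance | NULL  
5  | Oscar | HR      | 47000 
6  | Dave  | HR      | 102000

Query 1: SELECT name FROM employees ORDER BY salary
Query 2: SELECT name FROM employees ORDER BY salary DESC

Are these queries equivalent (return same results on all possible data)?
No, not equivalent

Query 1 returns: [('Judy',), ('Oscar',), ('Niaj',), ('Bob',), ('Dave',), ('Grace',)]
Query 2 returns: [('Grace',), ('Dave',), ('Bob',), ('Niaj',), ('Oscar',), ('Judy',)]

Reason: ASC vs DESC gives opposite ordering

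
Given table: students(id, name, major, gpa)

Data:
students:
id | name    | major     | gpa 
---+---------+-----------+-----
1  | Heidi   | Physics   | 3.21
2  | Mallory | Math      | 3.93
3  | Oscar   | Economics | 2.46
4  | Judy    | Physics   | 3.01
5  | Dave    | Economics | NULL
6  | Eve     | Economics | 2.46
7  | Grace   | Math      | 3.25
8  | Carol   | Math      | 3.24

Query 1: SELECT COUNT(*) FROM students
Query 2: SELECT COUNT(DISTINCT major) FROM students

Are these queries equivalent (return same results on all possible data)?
No, not equivalent

Query 1 returns: [(8,)]
Query 2 returns: [(3,)]

Reason: COUNT(*) counts rows, COUNT(DISTINCT major) counts unique majors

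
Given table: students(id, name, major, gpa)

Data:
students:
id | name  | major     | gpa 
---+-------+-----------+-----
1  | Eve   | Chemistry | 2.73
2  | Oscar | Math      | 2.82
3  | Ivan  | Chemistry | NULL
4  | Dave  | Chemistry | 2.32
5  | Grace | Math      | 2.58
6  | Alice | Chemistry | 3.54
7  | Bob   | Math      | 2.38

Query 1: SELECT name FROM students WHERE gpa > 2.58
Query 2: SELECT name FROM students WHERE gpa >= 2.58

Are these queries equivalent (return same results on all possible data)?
No, not equivalent

Query 1 returns: [('Eve',), ('Oscar',), ('Alice',)]
Query 2 returns: [('Eve',), ('Oscar',), ('Grace',), ('Alice',)]

Reason: > vs >= gives different results when gpa = 2.58 exists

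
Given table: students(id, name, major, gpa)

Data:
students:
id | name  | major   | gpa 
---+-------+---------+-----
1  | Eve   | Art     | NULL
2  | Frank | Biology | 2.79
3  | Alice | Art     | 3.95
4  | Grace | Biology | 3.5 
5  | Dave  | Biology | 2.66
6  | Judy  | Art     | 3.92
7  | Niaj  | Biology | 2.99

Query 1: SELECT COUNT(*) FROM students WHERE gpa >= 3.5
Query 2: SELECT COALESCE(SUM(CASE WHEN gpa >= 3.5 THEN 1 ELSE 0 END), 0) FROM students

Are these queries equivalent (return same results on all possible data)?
Yes, equivalent

Both queries return: [(3,)]

Reason: COUNT with WHERE vs conditional SUM (COALESCE handles empty-table NULL)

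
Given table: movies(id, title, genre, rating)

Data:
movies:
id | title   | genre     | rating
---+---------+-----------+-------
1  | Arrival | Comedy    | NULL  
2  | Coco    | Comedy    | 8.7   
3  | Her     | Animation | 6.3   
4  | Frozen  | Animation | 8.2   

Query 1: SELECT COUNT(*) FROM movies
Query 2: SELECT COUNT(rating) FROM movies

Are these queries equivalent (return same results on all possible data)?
No, not equivalent

Query 1 returns: [(4,)]
Query 2 returns: [(3,)]

Reason: COUNT(*) includes NULLs, COUNT(column) excludes them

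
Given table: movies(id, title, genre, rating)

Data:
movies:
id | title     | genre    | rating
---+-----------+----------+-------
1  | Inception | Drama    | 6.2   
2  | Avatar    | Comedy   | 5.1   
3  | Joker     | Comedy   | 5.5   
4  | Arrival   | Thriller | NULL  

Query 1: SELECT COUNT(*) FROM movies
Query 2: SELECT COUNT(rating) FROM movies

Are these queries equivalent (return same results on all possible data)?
No, not equivalent

Query 1 returns: [(4,)]
Query 2 returns: [(3,)]

Reason: COUNT(*) includes NULLs, COUNT(column) excludes them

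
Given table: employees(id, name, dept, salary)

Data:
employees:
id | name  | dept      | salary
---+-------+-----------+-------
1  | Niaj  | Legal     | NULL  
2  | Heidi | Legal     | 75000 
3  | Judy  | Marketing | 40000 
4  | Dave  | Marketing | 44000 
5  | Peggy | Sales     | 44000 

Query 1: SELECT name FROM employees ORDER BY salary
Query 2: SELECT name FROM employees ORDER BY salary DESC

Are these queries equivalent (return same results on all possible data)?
No, not equivalent

Query 1 returns: [('Niaj',), ('Judy',), ('Dave',), ('Peggy',), ('Heidi',)]
Query 2 returns: [('Heidi',), ('Dave',), ('Peggy',), ('Judy',), ('Niaj',)]

Reason: ASC vs DESC gives opposite ordering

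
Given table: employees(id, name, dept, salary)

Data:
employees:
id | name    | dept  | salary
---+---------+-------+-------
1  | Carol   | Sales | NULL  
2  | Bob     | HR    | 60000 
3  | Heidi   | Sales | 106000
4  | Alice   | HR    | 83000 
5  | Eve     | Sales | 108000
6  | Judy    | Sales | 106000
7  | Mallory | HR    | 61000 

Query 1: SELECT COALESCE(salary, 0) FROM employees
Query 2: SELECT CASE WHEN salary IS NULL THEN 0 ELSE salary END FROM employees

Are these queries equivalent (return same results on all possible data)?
Yes, equivalent

Both queries return: [(0,), (60000,), (61000,), (83000,), (106000,), (106000,), (108000,)]

Reason: COALESCE vs CASE for NULL handling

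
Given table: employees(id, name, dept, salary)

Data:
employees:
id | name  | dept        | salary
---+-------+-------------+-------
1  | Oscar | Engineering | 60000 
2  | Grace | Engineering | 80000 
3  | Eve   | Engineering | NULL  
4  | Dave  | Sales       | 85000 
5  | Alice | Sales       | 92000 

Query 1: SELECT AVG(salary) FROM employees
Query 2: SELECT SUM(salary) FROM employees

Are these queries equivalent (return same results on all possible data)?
No, not equivalent

Query 1 returns: [(79250.0,)]
Query 2 returns: [(317000,)]

Reason: AVG vs SUM give different aggregate values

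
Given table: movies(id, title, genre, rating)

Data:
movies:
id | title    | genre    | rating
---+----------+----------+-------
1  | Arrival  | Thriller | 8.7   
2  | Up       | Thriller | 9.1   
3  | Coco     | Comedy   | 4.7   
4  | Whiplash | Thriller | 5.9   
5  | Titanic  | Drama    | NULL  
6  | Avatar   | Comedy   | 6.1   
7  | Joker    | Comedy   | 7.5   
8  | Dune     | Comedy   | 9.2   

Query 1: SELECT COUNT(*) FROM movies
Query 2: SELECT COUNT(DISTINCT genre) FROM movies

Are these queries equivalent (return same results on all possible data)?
No, not equivalent

Query 1 returns: [(8,)]
Query 2 returns: [(3,)]

Reason: COUNT(*) counts rows, COUNT(DISTINCT genre) counts unique genres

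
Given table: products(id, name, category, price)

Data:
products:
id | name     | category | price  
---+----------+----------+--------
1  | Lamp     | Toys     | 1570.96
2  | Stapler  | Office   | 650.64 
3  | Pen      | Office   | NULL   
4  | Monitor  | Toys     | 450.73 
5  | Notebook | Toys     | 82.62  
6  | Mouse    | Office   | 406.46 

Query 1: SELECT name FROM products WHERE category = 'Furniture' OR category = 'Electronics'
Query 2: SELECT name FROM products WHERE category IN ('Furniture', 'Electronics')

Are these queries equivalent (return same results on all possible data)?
Yes, equivalent

Both queries return: []

Reason: OR vs IN are equivalent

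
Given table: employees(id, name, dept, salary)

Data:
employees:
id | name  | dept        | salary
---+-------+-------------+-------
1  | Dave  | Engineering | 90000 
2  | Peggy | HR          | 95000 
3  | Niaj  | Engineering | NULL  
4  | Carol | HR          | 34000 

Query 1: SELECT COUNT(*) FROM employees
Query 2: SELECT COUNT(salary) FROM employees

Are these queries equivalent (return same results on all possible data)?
No, not equivalent

Query 1 returns: [(4,)]
Query 2 returns: [(3,)]

Reason: COUNT(*) includes NULLs, COUNT(column) excludes them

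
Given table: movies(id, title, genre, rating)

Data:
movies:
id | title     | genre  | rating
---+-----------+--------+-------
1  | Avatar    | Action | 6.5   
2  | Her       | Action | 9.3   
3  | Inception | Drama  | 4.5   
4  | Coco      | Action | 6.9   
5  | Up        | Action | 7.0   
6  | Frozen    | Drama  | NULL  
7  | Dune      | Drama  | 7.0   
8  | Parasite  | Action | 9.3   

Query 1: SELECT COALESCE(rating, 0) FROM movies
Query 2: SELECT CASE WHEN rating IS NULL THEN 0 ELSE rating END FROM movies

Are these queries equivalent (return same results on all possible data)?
Yes, equivalent

Both queries return: [(0,), (4.5,), (6.5,), (6.9,), (7.0,), (7.0,), (9.3,), (9.3,)]

Reason: COALESCE vs CASE for NULL handling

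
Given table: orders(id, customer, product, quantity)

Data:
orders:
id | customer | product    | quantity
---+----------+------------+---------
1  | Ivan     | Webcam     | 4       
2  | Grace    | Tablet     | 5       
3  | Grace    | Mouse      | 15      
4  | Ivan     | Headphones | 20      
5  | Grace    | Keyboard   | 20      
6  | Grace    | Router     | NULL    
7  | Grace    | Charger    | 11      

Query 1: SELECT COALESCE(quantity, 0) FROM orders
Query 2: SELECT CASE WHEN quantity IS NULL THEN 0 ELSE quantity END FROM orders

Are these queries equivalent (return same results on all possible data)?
Yes, equivalent

Both queries return: [(0,), (4,), (5,), (11,), (15,), (20,), (20,)]

Reason: COALESCE vs CASE for NULL handling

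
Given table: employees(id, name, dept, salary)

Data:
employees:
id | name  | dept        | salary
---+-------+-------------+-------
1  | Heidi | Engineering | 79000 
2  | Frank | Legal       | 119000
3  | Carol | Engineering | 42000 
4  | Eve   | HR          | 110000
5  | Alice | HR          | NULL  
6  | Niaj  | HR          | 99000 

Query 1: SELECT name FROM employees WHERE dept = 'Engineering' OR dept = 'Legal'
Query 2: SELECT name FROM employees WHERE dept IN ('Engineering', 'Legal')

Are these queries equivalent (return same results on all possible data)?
Yes, equivalent

Both queries return: [('Carol',), ('Frank',), ('Heidi',)]

Reason: OR vs IN are equivalent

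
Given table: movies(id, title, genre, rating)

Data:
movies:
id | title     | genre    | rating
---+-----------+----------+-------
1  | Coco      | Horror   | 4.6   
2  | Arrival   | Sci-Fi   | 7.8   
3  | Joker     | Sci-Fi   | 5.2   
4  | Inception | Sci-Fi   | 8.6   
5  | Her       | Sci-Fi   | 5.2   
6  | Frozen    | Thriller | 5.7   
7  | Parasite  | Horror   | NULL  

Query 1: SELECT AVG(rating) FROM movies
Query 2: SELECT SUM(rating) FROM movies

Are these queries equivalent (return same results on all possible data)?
No, not equivalent

Query 1 returns: [(6.183333333333334,)]
Query 2 returns: [(37.1,)]

Reason: AVG vs SUM give different aggregate values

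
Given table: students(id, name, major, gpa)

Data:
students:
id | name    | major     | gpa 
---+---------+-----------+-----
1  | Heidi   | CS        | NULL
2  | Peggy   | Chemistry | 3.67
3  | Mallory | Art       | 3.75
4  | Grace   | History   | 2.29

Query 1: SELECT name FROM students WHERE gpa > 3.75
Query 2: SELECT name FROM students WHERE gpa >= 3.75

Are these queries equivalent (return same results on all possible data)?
No, not equivalent

Query 1 returns: []
Query 2 returns: [('Mallory',)]

Reason: > vs >= gives different results when gpa = 3.75 exists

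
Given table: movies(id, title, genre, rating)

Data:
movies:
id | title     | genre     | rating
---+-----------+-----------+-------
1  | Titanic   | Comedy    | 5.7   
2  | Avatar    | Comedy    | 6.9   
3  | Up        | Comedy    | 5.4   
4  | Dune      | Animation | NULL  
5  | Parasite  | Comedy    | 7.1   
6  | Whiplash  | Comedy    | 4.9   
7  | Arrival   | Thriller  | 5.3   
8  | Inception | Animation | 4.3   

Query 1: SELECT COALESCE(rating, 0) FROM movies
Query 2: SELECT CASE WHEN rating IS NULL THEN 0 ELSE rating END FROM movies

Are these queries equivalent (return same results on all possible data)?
Yes, equivalent

Both queries return: [(0,), (4.3,), (4.9,), (5.3,), (5.4,), (5.7,), (6.9,), (7.1,)]

Reason: COALESCE vs CASE for NULL handling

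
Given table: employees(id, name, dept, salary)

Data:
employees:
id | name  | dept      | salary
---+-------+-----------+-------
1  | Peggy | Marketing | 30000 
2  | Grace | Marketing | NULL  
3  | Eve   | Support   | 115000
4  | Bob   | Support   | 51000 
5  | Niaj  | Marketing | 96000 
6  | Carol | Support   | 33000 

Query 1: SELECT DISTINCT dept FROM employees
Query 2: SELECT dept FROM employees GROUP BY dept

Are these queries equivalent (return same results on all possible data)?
Yes, equivalent

Both queries return: [('Marketing',), ('Support',)]

Reason: Both get unique depts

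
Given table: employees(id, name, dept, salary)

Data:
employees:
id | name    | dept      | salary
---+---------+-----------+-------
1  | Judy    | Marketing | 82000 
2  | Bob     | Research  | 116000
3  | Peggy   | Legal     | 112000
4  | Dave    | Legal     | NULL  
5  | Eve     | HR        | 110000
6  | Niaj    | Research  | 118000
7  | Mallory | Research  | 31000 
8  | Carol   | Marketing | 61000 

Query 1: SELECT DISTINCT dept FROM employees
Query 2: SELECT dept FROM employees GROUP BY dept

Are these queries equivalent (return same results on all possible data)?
Yes, equivalent

Both queries return: [('HR',), ('Legal',), ('Marketing',), ('Research',)]

Reason: Both get unique depts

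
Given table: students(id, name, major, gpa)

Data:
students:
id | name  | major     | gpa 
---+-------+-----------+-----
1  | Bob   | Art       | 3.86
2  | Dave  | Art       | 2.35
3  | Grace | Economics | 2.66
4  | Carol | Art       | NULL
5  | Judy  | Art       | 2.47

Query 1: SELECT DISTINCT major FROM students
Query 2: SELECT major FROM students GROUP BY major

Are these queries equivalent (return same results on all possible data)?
Yes, equivalent

Both queries return: [('Art',), ('Economics',)]

Reason: Both get unique majors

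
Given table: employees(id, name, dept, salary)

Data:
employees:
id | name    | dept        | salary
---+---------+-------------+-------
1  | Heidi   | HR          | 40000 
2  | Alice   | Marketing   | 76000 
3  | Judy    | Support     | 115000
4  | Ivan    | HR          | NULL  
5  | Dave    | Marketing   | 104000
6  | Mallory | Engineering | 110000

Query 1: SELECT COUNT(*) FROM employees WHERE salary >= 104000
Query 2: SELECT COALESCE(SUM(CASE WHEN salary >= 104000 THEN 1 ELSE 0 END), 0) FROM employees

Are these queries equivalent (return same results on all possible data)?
Yes, equivalent

Both queries return: [(3,)]

Reason: COUNT with WHERE vs conditional SUM (COALESCE handles empty-table NULL)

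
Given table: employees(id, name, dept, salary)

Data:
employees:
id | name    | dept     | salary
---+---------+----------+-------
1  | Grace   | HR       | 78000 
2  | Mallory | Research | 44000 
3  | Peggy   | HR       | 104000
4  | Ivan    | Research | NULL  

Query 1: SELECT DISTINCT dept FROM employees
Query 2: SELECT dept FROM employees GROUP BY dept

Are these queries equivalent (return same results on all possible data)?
Yes, equivalent

Both queries return: [('HR',), ('Research',)]

Reason: Both get unique depts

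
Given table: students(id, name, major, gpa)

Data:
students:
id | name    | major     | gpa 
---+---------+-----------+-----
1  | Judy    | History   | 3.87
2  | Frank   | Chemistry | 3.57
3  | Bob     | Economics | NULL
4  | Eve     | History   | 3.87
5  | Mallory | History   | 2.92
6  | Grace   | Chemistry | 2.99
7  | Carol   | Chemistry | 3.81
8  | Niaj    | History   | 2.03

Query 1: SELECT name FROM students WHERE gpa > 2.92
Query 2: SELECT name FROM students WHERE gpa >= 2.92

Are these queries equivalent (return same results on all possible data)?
No, not equivalent

Query 1 returns: [('Judy',), ('Frank',), ('Eve',), ('Grace',), ('Carol',)]
Query 2 returns: [('Judy',), ('Frank',), ('Eve',), ('Mallory',), ('Grace',), ('Carol',)]

Reason: > vs >= gives different results when gpa = 2.92 exists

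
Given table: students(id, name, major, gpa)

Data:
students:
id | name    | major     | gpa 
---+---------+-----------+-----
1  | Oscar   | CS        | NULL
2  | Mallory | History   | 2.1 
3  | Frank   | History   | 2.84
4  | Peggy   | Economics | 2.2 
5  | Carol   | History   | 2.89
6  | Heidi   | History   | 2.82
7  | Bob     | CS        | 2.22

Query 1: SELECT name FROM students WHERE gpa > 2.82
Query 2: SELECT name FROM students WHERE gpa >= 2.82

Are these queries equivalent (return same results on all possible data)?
No, not equivalent

Query 1 returns: [('Frank',), ('Carol',)]
Query 2 returns: [('Frank',), ('Carol',), ('Heidi',)]

Reason: > vs >= gives different results when gpa = 2.82 exists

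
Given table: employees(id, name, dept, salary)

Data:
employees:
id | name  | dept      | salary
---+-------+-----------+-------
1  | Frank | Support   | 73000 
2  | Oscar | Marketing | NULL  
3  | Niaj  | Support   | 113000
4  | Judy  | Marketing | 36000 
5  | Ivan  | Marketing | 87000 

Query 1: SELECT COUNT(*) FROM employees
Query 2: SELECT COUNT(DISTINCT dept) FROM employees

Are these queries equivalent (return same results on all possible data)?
No, not equivalent

Query 1 returns: [(5,)]
Query 2 returns: [(2,)]

Reason: COUNT(*) counts rows, COUNT(DISTINCT dept) counts unique depts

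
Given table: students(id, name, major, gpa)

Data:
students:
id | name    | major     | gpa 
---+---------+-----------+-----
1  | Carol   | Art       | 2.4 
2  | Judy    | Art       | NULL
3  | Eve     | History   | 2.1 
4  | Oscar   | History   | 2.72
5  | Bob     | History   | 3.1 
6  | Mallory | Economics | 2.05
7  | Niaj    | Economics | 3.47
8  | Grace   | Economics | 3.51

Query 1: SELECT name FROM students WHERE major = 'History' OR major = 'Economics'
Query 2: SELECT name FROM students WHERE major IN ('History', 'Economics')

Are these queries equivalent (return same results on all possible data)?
Yes, equivalent

Both queries return: [('Bob',), ('Eve',), ('Grace',), ('Mallory',), ('Niaj',), ('Oscar',)]

Reason: OR vs IN are equivalent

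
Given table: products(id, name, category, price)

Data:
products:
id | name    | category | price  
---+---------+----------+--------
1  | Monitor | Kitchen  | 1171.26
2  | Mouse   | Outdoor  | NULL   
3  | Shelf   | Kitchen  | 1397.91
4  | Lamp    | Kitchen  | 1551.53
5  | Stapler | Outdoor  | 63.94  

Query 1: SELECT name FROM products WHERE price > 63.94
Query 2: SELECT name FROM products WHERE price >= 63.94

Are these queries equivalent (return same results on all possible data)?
No, not equivalent

Query 1 returns: [('Monitor',), ('Shelf',), ('Lamp',)]
Query 2 returns: [('Monitor',), ('Shelf',), ('Lamp',), ('Stapler',)]

Reason: > vs >= gives different results when price = 63.94 exists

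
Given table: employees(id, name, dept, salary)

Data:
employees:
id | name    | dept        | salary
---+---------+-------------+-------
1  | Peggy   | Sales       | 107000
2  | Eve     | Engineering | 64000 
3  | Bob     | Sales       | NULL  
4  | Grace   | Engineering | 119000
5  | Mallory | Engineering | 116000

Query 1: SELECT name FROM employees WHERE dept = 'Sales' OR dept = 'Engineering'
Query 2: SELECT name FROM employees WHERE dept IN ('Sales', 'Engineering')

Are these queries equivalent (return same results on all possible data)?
Yes, equivalent

Both queries return: [('Bob',), ('Eve',), ('Grace',), ('Mallory',), ('Peggy',)]

Reason: OR vs IN are equivalent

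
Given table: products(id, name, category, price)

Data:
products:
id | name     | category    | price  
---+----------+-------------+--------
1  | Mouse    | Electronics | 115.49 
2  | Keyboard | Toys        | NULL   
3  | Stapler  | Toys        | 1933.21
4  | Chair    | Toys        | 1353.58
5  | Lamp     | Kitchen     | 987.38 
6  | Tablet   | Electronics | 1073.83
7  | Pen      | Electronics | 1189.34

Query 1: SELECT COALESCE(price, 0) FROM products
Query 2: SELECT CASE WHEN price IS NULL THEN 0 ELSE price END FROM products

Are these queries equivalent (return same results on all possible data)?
Yes, equivalent

Both queries return: [(0,), (115.49,), (987.38,), (1073.83,), (1189.34,), (1353.58,), (1933.21,)]

Reason: COALESCE vs CASE for NULL handling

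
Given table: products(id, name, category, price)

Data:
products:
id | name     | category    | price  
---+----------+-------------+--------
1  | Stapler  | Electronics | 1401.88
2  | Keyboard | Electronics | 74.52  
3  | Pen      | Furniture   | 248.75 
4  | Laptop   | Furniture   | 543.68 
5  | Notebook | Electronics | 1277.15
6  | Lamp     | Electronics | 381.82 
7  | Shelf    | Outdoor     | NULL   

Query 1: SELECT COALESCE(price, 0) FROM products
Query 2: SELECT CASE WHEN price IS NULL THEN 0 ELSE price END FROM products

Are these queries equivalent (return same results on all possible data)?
Yes, equivalent

Both queries return: [(0,), (74.52,), (248.75,), (381.82,), (543.68,), (1277.15,), (1401.88,)]

Reason: COALESCE vs CASE for NULL handling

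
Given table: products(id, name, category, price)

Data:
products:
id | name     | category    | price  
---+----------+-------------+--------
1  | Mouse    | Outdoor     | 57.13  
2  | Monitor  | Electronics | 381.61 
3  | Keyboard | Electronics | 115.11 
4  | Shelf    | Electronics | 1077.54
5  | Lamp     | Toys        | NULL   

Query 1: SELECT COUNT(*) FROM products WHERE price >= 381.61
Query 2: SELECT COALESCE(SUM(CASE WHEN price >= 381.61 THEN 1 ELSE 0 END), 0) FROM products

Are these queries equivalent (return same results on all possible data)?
Yes, equivalent

Both queries return: [(2,)]

Reason: COUNT with WHERE vs conditional SUM (COALESCE handles empty-table NULL)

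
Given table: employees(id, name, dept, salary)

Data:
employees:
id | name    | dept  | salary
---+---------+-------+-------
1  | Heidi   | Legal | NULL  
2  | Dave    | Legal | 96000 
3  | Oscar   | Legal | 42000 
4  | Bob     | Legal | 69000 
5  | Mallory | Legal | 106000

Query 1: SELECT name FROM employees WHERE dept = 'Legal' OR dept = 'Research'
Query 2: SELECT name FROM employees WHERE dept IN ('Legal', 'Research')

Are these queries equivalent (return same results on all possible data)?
Yes, equivalent

Both queries return: [('Bob',), ('Dave',), ('Heidi',), ('Mallory',), ('Oscar',)]

Reason: OR vs IN are equivalent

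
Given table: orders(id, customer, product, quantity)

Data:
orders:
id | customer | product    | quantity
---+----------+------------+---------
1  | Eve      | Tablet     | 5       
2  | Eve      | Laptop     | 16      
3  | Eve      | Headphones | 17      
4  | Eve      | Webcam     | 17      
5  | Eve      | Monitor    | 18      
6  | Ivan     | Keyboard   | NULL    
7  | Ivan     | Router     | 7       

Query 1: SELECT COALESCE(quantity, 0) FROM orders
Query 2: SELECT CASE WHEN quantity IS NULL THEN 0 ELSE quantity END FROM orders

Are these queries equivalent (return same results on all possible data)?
Yes, equivalent

Both queries return: [(0,), (5,), (7,), (16,), (17,), (17,), (18,)]

Reason: COALESCE vs CASE for NULL handling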